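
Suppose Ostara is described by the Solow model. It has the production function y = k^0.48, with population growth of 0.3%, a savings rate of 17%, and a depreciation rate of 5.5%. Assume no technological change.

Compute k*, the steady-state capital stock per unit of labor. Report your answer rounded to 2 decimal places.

In steady state, investment equals break-even investment: s·k^α = (n + δ)·k.
Dividing both sides by k: k^(1−α) = s / (n + δ).
k^0.52 = 0.17 / (0.003 + 0.055) = 0.17 / 0.058 = 2.9310
k* = 2.9310^(1/0.52) ≈ 7.9087

k* ≈ 7.91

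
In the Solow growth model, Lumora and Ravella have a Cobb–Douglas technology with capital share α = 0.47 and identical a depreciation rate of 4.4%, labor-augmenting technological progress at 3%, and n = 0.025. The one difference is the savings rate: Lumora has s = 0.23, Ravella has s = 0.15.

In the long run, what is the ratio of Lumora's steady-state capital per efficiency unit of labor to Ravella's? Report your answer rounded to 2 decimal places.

ratio ≈ 2.24

Steady-state k* = [s/(n + g + δ)]^(1/(1−α)), so the ratio is [ (s_L/(n + g + δ)_L) / (s_R/(n + g + δ)_R) ]^1.8868.
s_L/(n + g + δ)_L = 0.23/0.099 = 2.3232; s_R/(n + g + δ)_R = 0.15/0.099 = 1.5152.
Ratio = (2.3232/1.5152)^1.8868 = 1.5333^1.8868 ≈ 2.2400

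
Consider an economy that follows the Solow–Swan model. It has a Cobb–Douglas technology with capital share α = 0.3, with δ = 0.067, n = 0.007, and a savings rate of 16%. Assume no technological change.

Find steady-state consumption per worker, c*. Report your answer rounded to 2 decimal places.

At the steady state, Δk = 0, so s·k^α = (n + δ)·k.
Rearranging, k^(1−α) = s / (n + δ).
k^0.7 = 0.16 / (0.007 + 0.067) = 0.16 / 0.074 = 2.1622
k* = 2.1622^(1/0.7) ≈ 3.0090
y* = (k*)^α = 3.0090^0.3 ≈ 1.3916
c* = (1 − s)·y* = (1 − 0.16) × 1.3916 ≈ 1.1689

c* = 1.17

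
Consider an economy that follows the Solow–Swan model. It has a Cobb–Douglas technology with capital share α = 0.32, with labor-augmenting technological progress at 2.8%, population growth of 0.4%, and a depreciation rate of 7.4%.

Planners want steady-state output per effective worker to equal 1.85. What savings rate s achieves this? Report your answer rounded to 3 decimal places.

s ≈ 0.392

Steady state requires s·f(k) = (n + g + δ)·k, i.e. s·k^α = (n + g + δ)·k.
Since y* = [s/(n + g + δ)]^(α/(1−α)), we have s/(n + g + δ) = (y*)^((1−α)/α) = 1.85^2.125 = 3.6961.
Therefore s = 3.6961 × (n + g + δ) = 3.6961 × 0.106 = 0.3918.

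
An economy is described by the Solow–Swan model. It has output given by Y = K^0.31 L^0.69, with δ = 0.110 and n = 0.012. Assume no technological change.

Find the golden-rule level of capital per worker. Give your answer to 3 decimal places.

The golden rule sets f'(k) = n + δ, i.e. α·k^(α−1) = n + δ.
So k^(1−α) = α / (n + δ) = 0.31 / 0.122 = 2.5410.
k_gold = 2.5410^(1/0.69) ≈ 3.8633

k_gold ≈ 3.863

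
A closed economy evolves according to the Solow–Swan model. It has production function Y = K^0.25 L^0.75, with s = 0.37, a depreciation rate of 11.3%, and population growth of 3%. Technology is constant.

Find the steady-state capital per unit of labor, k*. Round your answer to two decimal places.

Steady state requires s·f(k) = (n + δ)·k, i.e. s·k^α = (n + δ)·k.
Dividing both sides by k: k^(1−α) = s / (n + δ).
k^0.75 = 0.37 / (0.030 + 0.113) = 0.37 / 0.143 = 2.5874
k* = 2.5874^(1/0.75) ≈ 3.5521

k* ≈ 3.55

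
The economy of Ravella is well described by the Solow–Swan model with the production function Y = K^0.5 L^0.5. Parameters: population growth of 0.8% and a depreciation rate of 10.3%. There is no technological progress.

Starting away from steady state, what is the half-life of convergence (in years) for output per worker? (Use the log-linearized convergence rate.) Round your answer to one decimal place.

half-life ≈ 12.5 years

Near the steady state the convergence rate is λ = (1 − α)(n + δ).
λ = (1 − 0.5) × 0.111 = 0.5 × 0.111 = 0.0555
Half-life = ln 2 / λ = 0.6931 / 0.0555 ≈ 12.49 years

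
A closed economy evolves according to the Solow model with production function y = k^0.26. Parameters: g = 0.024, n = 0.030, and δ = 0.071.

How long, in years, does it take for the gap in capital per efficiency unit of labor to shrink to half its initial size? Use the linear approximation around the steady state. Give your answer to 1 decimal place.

Near the steady state the convergence rate is λ = (1 − α)(n + g + δ).
λ = (1 − 0.26) × 0.125 = 0.74 × 0.125 = 0.0925
Half-life = ln 2 / λ = 0.6931 / 0.0925 ≈ 7.49 years

about 7.5 years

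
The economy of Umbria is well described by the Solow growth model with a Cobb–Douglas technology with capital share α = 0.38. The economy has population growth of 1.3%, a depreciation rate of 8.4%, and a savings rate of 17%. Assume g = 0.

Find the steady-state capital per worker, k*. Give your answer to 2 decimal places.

k* = 2.47

At the steady state, Δk = 0, so s·k^α = (n + δ)·k.
Dividing both sides by k: k^(1−α) = s / (n + δ).
k^0.62 = 0.17 / (0.013 + 0.084) = 0.17 / 0.097 = 1.7526
k* = 1.7526^(1/0.62) ≈ 2.4719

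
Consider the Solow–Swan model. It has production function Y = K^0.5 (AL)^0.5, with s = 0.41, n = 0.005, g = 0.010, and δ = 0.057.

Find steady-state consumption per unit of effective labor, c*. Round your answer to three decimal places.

In steady state, investment equals break-even investment: s·k^α = (n + g + δ)·k.
Rearranging, k^(1−α) = s / (n + g + δ).
k^0.5 = 0.41 / (0.005 + 0.010 + 0.057) = 0.41 / 0.072 = 5.6944
k* = 5.6944^(1/0.5) ≈ 32.4262
y* = (k*)^α = 32.4262^0.5 ≈ 5.6944
c* = (1 − s)·y* = (1 − 0.41) × 5.6944 ≈ 3.3597

c* ≈ 3.360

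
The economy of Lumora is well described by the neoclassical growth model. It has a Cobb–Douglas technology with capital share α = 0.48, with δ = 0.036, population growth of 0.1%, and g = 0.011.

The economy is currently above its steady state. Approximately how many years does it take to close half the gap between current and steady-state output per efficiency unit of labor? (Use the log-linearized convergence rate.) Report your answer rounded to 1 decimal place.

Near the steady state the convergence rate is λ = (1 − α)(n + g + δ).
λ = (1 − 0.48) × 0.048 = 0.52 × 0.048 = 0.02496
Half-life = ln 2 / λ = 0.6931 / 0.02496 ≈ 27.77 years

half-life ≈ 27.8 years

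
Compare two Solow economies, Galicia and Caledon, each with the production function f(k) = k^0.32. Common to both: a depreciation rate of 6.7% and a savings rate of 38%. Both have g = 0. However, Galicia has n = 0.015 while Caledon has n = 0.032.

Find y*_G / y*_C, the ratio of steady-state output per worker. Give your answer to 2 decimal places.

Steady-state y* = [s/(n + δ)]^(α/(1−α)), so the ratio is [ (s_G/(n + δ)_G) / (s_C/(n + δ)_C) ]^0.4706.
s_G/(n + δ)_G = 0.38/0.082 = 4.6341; s_C/(n + δ)_C = 0.38/0.099 = 3.8384.
Ratio = (4.6341/3.8384)^0.4706 = 1.2073^0.4706 ≈ 1.0927

y*_G / y*_C ≈ 1.09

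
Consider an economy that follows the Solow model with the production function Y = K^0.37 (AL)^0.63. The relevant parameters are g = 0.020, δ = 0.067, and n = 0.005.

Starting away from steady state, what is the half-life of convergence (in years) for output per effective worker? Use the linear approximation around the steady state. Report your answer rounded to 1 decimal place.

Near the steady state the convergence rate is λ = (1 − α)(n + g + δ).
λ = (1 − 0.37) × 0.092 = 0.63 × 0.092 = 0.05796
Half-life = ln 2 / λ = 0.6931 / 0.05796 ≈ 11.96 years

half-life ≈ 12.0 years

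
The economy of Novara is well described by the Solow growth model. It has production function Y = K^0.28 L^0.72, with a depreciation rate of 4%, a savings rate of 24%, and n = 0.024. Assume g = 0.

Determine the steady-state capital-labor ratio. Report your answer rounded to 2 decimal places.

In steady state, investment equals break-even investment: s·k^α = (n + δ)·k.
Rearranging, k^(1−α) = s / (n + δ).
k^0.72 = 0.24 / (0.024 + 0.040) = 0.24 / 0.064 = 3.7500
k* = 3.7500^(1/0.72) ≈ 6.2700

k* = 6.27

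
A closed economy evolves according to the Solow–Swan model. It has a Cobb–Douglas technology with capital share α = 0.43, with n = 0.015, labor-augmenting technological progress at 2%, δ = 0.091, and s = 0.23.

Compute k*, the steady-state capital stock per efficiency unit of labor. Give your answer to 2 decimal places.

k* ≈ 2.87

Steady state requires s·f(k) = (n + g + δ)·k, i.e. s·k^α = (n + g + δ)·k.
Dividing both sides by k: k^(1−α) = s / (n + g + δ).
k^0.57 = 0.23 / (0.015 + 0.020 + 0.091) = 0.23 / 0.126 = 1.8254
k* = 1.8254^(1/0.57) ≈ 2.8742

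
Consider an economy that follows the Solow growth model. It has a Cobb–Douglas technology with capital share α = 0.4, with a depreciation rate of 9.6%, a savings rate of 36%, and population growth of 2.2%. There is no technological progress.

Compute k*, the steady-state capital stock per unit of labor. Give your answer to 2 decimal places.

k* ≈ 6.42

In steady state, investment equals break-even investment: s·k^α = (n + δ)·k.
Dividing both sides by k: k^(1−α) = s / (n + δ).
k^0.6 = 0.36 / (0.022 + 0.096) = 0.36 / 0.118 = 3.0508
k* = 3.0508^(1/0.6) ≈ 6.4174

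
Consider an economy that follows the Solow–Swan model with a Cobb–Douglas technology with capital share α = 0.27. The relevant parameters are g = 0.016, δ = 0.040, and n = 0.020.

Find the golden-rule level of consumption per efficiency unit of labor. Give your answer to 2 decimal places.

At the golden rule, f'(k) = n + g + δ, so α·k^(α−1) = n + g + δ and k_gold = (α/(n + g + δ))^(1/(1−α)).
k_gold = (0.27/0.076)^(1/0.73) = 3.5526^1.3699 ≈ 5.6780
c_gold = f(k_gold) − (n + g + δ)·k_gold = 1.5982 − 0.076×5.6780 ≈ 1.1667

c_gold ≈ 1.17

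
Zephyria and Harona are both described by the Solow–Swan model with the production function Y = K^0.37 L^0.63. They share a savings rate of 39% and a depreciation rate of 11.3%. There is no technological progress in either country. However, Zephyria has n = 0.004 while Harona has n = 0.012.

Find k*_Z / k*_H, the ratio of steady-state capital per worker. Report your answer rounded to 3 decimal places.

k*_Z / k*_H ≈ 1.111

Steady-state k* = [s/(n + δ)]^(1/(1−α)), so the ratio is [ (s_Z/(n + δ)_Z) / (s_H/(n + δ)_H) ]^1.5873.
s_Z/(n + δ)_Z = 0.39/0.117 = 3.3333; s_H/(n + δ)_H = 0.39/0.125 = 3.1200.
Ratio = (3.3333/3.1200)^1.5873 = 1.0684^1.5873 ≈ 1.1107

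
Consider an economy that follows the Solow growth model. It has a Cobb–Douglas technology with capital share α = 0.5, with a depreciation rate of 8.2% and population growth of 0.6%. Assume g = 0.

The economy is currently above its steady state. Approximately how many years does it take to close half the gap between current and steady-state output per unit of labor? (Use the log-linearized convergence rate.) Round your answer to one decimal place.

t_½ ≈ 15.8 years

Near the steady state the convergence rate is λ = (1 − α)(n + δ).
λ = (1 − 0.5) × 0.088 = 0.5 × 0.088 = 0.0440
Half-life = ln 2 / λ = 0.6931 / 0.0440 ≈ 15.75 years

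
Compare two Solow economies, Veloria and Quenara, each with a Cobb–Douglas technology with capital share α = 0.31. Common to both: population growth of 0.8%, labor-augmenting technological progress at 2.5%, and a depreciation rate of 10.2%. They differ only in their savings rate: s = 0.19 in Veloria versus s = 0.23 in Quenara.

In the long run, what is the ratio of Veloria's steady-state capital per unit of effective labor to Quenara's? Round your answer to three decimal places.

Steady-state k* = [s/(n + g + δ)]^(1/(1−α)), so the ratio is [ (s_V/(n + g + δ)_V) / (s_Q/(n + g + δ)_Q) ]^1.4493.
s_V/(n + g + δ)_V = 0.19/0.135 = 1.4074; s_Q/(n + g + δ)_Q = 0.23/0.135 = 1.7037.
Ratio = (1.4074/1.7037)^1.4493 = 0.8261^1.4493 ≈ 0.7582

k*_V / k*_Q ≈ 0.758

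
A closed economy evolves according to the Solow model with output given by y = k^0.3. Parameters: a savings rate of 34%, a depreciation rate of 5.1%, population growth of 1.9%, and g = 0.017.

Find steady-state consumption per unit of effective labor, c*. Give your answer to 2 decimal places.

c* = 1.18

Steady state requires s·f(k) = (n + g + δ)·k, i.e. s·k^α = (n + g + δ)·k.
Dividing both sides by k: k^(1−α) = s / (n + g + δ).
k^0.7 = 0.34 / (0.019 + 0.017 + 0.051) = 0.34 / 0.087 = 3.9080
k* = 3.9080^(1/0.7) ≈ 7.0089
y* = (k*)^α = 7.0089^0.3 ≈ 1.7935
c* = (1 − s)·y* = (1 − 0.34) × 1.7935 ≈ 1.1837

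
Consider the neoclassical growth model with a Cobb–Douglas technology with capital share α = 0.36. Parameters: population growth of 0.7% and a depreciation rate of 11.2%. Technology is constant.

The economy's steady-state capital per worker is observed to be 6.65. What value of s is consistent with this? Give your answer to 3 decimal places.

At the steady state, Δk = 0, so s·k^α = (n + δ)·k.
So s / (n + δ) = (k*)^(1−α) = 6.65^0.64 = 3.3621.
Therefore s = 3.3621 × (n + δ) = 3.3621 × 0.119 = 0.4001.

s ≈ 0.400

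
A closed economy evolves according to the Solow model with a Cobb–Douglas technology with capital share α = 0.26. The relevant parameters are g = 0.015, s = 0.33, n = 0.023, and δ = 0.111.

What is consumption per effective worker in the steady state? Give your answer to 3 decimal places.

At the steady state, Δk = 0, so s·k^α = (n + g + δ)·k.
Rearranging, k^(1−α) = s / (n + g + δ).
k^0.74 = 0.33 / (0.023 + 0.015 + 0.111) = 0.33 / 0.149 = 2.2148
k* = 2.2148^(1/0.74) ≈ 2.9287
y* = (k*)^α = 2.9287^0.26 ≈ 1.3223
c* = (1 − s)·y* = (1 − 0.33) × 1.3223 ≈ 0.8859

c* = 0.886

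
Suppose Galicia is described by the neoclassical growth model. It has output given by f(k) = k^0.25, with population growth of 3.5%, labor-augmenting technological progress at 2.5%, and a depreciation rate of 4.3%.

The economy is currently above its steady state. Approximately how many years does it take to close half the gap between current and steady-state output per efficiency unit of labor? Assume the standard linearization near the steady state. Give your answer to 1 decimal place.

Near the steady state the convergence rate is λ = (1 − α)(n + g + δ).
λ = (1 − 0.25) × 0.103 = 0.75 × 0.103 = 0.07725
Half-life = ln 2 / λ = 0.6931 / 0.07725 ≈ 8.97 years

about 9.0 years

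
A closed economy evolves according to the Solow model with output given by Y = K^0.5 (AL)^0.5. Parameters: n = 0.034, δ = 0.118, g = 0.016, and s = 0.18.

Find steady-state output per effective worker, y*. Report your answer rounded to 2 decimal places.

Steady state requires s·f(k) = (n + g + δ)·k, i.e. s·k^α = (n + g + δ)·k.
Rearranging, k^(1−α) = s / (n + g + δ).
k^0.5 = 0.18 / (0.034 + 0.016 + 0.118) = 0.18 / 0.168 = 1.0714
k* = 1.0714^(1/0.5) ≈ 1.1479
y* = (k*)^α = 1.1479^0.5 ≈ 1.0714

y* = 1.07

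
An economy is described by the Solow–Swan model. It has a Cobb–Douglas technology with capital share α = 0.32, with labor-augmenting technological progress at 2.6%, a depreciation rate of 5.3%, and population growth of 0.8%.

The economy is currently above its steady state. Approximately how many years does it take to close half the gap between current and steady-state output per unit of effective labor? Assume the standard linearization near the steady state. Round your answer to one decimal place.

Near the steady state the convergence rate is λ = (1 − α)(n + g + δ).
λ = (1 − 0.32) × 0.087 = 0.68 × 0.087 = 0.05916
Half-life = ln 2 / λ = 0.6931 / 0.05916 ≈ 11.72 years

about 11.7 years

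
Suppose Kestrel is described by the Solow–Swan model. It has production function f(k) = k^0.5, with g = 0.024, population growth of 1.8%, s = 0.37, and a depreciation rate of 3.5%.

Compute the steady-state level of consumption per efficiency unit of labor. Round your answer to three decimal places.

At the steady state, Δk = 0, so s·k^α = (n + g + δ)·k.
Dividing both sides by k: k^(1−α) = s / (n + g + δ).
k^0.5 = 0.37 / (0.018 + 0.024 + 0.035) = 0.37 / 0.077 = 4.8052
k* = 4.8052^(1/0.5) ≈ 23.0899
y* = (k*)^α = 23.0899^0.5 ≈ 4.8052
c* = (1 − s)·y* = (1 − 0.37) × 4.8052 ≈ 3.0273

c* = 3.027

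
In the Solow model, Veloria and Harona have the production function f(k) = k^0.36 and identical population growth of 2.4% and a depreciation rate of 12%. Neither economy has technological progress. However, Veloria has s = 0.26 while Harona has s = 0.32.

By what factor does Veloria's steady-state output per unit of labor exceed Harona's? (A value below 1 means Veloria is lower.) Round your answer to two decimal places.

Steady-state y* = [s/(n + δ)]^(α/(1−α)), so the ratio is [ (s_V/(n + δ)_V) / (s_H/(n + δ)_H) ]^0.5625.
s_V/(n + δ)_V = 0.26/0.144 = 1.8056; s_H/(n + δ)_H = 0.32/0.144 = 2.2222.
Ratio = (1.8056/2.2222)^0.5625 = 0.8125^0.5625 ≈ 0.8898

y*_V / y*_H ≈ 0.89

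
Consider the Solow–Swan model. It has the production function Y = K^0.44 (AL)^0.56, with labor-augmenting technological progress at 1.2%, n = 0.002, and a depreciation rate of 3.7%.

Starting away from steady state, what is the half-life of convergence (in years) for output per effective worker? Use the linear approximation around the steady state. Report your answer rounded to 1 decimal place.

t_½ ≈ 24.3 years

Near the steady state the convergence rate is λ = (1 − α)(n + g + δ).
λ = (1 − 0.44) × 0.051 = 0.56 × 0.051 = 0.02856
Half-life = ln 2 / λ = 0.6931 / 0.02856 ≈ 24.27 years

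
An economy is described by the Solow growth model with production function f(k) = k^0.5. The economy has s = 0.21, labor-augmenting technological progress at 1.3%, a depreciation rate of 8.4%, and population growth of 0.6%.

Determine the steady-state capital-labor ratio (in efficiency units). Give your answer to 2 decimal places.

k* = 4.16

In steady state, investment equals break-even investment: s·k^α = (n + g + δ)·k.
Dividing both sides by k: k^(1−α) = s / (n + g + δ).
k^0.5 = 0.21 / (0.006 + 0.013 + 0.084) = 0.21 / 0.103 = 2.0388
k* = 2.0388^(1/0.5) ≈ 4.1567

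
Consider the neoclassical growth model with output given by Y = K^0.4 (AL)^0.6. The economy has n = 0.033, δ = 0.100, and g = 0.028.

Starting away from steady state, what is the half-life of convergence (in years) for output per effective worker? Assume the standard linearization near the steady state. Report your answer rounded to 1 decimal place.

Near the steady state the convergence rate is λ = (1 − α)(n + g + δ).
λ = (1 − 0.4) × 0.161 = 0.6 × 0.161 = 0.0966
Half-life = ln 2 / λ = 0.6931 / 0.0966 ≈ 7.17 years

half-life ≈ 7.2 years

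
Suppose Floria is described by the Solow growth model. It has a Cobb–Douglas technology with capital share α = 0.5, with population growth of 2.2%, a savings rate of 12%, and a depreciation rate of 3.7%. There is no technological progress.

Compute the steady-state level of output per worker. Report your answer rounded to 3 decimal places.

y* ≈ 2.034

Steady state requires s·f(k) = (n + δ)·k, i.e. s·k^α = (n + δ)·k.
Dividing both sides by k: k^(1−α) = s / (n + δ).
k^0.5 = 0.12 / (0.022 + 0.037) = 0.12 / 0.059 = 2.0339
k* = 2.0339^(1/0.5) ≈ 4.1367
y* = (k*)^α = 4.1367^0.5 ≈ 2.0339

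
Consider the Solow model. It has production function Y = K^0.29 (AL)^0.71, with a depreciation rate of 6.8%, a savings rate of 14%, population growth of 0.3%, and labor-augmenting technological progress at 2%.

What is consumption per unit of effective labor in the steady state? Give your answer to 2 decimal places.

c* = 1.03

Steady state requires s·f(k) = (n + g + δ)·k, i.e. s·k^α = (n + g + δ)·k.
Rearranging, k^(1−α) = s / (n + g + δ).
k^0.71 = 0.14 / (0.003 + 0.020 + 0.068) = 0.14 / 0.091 = 1.5385
k* = 1.5385^(1/0.71) ≈ 1.8345
y* = (k*)^α = 1.8345^0.29 ≈ 1.1924
c* = (1 − s)·y* = (1 − 0.14) × 1.1924 ≈ 1.0255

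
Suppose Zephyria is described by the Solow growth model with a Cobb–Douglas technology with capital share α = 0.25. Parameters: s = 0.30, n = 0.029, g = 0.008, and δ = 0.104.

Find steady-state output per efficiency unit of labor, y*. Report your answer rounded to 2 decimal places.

y* = 1.29

At the steady state, Δk = 0, so s·k^α = (n + g + δ)·k.
Rearranging, k^(1−α) = s / (n + g + δ).
k^0.75 = 0.30 / (0.029 + 0.008 + 0.104) = 0.30 / 0.141 = 2.1277
k* = 2.1277^(1/0.75) ≈ 2.7366
y* = (k*)^α = 2.7366^0.25 ≈ 1.2862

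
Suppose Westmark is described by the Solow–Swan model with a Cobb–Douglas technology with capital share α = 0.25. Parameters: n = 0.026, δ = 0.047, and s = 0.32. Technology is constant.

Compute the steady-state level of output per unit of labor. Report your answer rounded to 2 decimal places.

y* = 1.64

In steady state, investment equals break-even investment: s·k^α = (n + δ)·k.
Rearranging, k^(1−α) = s / (n + δ).
k^0.75 = 0.32 / (0.026 + 0.047) = 0.32 / 0.073 = 4.3836
k* = 4.3836^(1/0.75) ≈ 7.1742
y* = (k*)^α = 7.1742^0.25 ≈ 1.6366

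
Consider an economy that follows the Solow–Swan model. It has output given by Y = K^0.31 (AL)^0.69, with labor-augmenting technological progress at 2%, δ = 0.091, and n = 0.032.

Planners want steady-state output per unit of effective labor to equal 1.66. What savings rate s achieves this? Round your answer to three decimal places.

s ≈ 0.442

Steady state requires s·f(k) = (n + g + δ)·k, i.e. s·k^α = (n + g + δ)·k.
Since y* = [s/(n + g + δ)]^(α/(1−α)), we have s/(n + g + δ) = (y*)^((1−α)/α) = 1.66^2.2258 = 3.0897.
Therefore s = 3.0897 × (n + g + δ) = 3.0897 × 0.143 = 0.4418.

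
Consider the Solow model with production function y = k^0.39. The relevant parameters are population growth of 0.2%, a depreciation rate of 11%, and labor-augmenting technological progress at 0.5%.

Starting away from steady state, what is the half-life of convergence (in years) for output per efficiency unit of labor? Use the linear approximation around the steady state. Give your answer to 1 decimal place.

half-life ≈ 9.7 years

Near the steady state the convergence rate is λ = (1 − α)(n + g + δ).
λ = (1 − 0.39) × 0.117 = 0.61 × 0.117 = 0.07137
Half-life = ln 2 / λ = 0.6931 / 0.07137 ≈ 9.71 years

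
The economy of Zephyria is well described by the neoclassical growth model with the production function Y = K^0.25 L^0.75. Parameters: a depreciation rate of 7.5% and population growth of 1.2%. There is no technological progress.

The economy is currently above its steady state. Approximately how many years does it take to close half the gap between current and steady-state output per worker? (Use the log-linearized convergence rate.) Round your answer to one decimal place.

Near the steady state the convergence rate is λ = (1 − α)(n + δ).
λ = (1 − 0.25) × 0.087 = 0.75 × 0.087 = 0.06525
Half-life = ln 2 / λ = 0.6931 / 0.06525 ≈ 10.62 years

t_½ ≈ 10.6 years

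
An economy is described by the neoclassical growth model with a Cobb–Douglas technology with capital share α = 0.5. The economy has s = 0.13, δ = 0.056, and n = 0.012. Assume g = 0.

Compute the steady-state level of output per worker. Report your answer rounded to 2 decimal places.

In steady state, investment equals break-even investment: s·k^α = (n + δ)·k.
Dividing both sides by k: k^(1−α) = s / (n + δ).
k^0.5 = 0.13 / (0.012 + 0.056) = 0.13 / 0.068 = 1.9118
k* = 1.9118^(1/0.5) ≈ 3.6550
y* = (k*)^α = 3.6550^0.5 ≈ 1.9118

y* = 1.91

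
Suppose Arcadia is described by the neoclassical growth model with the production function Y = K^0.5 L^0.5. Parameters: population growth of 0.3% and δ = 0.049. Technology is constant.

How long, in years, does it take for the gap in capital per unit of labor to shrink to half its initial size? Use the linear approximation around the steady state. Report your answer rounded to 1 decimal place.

Near the steady state the convergence rate is λ = (1 − α)(n + δ).
λ = (1 − 0.5) × 0.052 = 0.5 × 0.052 = 0.0260
Half-life = ln 2 / λ = 0.6931 / 0.0260 ≈ 26.66 years

half-life ≈ 26.7 years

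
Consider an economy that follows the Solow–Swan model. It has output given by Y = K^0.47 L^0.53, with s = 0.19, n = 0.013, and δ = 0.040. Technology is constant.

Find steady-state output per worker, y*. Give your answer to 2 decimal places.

In steady state, investment equals break-even investment: s·k^α = (n + δ)·k.
Rearranging, k^(1−α) = s / (n + δ).
k^0.53 = 0.19 / (0.013 + 0.040) = 0.19 / 0.053 = 3.5849
k* = 3.5849^(1/0.53) ≈ 11.1220
y* = (k*)^α = 11.1220^0.47 ≈ 3.1025

y* = 3.10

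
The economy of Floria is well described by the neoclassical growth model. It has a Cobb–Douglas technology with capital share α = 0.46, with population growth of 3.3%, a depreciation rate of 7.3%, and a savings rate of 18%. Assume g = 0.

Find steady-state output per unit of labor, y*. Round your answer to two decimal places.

y* = 1.57

Steady state requires s·f(k) = (n + δ)·k, i.e. s·k^α = (n + δ)·k.
Dividing both sides by k: k^(1−α) = s / (n + δ).
k^0.54 = 0.18 / (0.033 + 0.073) = 0.18 / 0.106 = 1.6981
k* = 1.6981^(1/0.54) ≈ 2.6660
y* = (k*)^α = 2.6660^0.46 ≈ 1.5700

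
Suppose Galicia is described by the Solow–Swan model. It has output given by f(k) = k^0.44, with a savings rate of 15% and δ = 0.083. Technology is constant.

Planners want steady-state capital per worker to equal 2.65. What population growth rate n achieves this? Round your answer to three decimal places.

Steady state requires s·f(k) = (n + δ)·k, i.e. s·k^α = (n + δ)·k.
So s / (n + δ) = (k*)^(1−α) = 2.65^0.56 = 1.7259.
Therefore n + δ = s / 1.7259 = 0.15 / 1.7259 = 0.0869, so n = 0.0869 − 0.083 = 0.0039.

n ≈ 0.004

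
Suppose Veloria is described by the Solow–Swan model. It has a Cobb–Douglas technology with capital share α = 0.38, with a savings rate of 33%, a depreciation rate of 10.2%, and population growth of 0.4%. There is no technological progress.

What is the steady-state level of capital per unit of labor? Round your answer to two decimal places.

In steady state, investment equals break-even investment: s·k^α = (n + δ)·k.
Rearranging, k^(1−α) = s / (n + δ).
k^0.62 = 0.33 / (0.004 + 0.102) = 0.33 / 0.106 = 3.1132
k* = 3.1132^(1/0.62) ≈ 6.2445

k* ≈ 6.24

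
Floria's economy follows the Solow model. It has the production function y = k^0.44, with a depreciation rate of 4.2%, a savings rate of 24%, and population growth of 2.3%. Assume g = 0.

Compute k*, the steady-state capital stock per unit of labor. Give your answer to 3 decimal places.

In steady state, investment equals break-even investment: s·k^α = (n + δ)·k.
Rearranging, k^(1−α) = s / (n + δ).
k^0.56 = 0.24 / (0.023 + 0.042) = 0.24 / 0.065 = 3.6923
k* = 3.6923^(1/0.56) ≈ 10.3046

k* ≈ 10.305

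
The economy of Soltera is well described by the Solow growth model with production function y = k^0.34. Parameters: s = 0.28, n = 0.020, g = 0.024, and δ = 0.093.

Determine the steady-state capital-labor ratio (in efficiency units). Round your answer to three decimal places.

k* = 2.954

Steady state requires s·f(k) = (n + g + δ)·k, i.e. s·k^α = (n + g + δ)·k.
Rearranging, k^(1−α) = s / (n + g + δ).
k^0.66 = 0.28 / (0.020 + 0.024 + 0.093) = 0.28 / 0.137 = 2.0438
k* = 2.0438^(1/0.66) ≈ 2.9537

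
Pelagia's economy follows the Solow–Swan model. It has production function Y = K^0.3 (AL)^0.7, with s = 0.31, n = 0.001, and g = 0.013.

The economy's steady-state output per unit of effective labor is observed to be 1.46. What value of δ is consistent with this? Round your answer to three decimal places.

At the steady state, Δk = 0, so s·k^α = (n + g + δ)·k.
Since y* = [s/(n + g + δ)]^(α/(1−α)), we have s/(n + g + δ) = (y*)^((1−α)/α) = 1.46^2.3333 = 2.4182.
Therefore n + g + δ = s / 2.4182 = 0.31 / 2.4182 = 0.1282, so δ = 0.1282 − 0.014 = 0.1142.

δ ≈ 0.114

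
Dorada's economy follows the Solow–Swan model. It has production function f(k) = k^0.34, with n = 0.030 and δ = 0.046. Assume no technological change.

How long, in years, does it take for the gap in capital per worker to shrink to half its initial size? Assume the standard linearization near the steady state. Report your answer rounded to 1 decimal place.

half-life ≈ 13.8 years

Near the steady state the convergence rate is λ = (1 − α)(n + δ).
λ = (1 − 0.34) × 0.076 = 0.66 × 0.076 = 0.05016
Half-life = ln 2 / λ = 0.6931 / 0.05016 ≈ 13.82 years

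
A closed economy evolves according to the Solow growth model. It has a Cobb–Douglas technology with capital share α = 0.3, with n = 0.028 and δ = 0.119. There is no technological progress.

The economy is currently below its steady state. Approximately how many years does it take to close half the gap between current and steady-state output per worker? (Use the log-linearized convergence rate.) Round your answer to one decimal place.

half-life ≈ 6.7 years

Near the steady state the convergence rate is λ = (1 − α)(n + δ).
λ = (1 − 0.3) × 0.147 = 0.7 × 0.147 = 0.1029
Half-life = ln 2 / λ = 0.6931 / 0.1029 ≈ 6.74 years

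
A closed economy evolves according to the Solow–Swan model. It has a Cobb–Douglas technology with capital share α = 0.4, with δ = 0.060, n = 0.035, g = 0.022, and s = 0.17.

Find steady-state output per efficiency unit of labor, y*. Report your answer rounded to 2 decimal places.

y* = 1.28

In steady state, investment equals break-even investment: s·k^α = (n + g + δ)·k.
Dividing both sides by k: k^(1−α) = s / (n + g + δ).
k^0.6 = 0.17 / (0.035 + 0.022 + 0.060) = 0.17 / 0.117 = 1.4530
k* = 1.4530^(1/0.6) ≈ 1.8640
y* = (k*)^α = 1.8640^0.4 ≈ 1.2829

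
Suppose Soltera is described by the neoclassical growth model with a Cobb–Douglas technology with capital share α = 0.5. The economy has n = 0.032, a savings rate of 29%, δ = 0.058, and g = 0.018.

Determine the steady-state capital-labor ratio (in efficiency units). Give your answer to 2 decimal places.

In steady state, investment equals break-even investment: s·k^α = (n + g + δ)·k.
Dividing both sides by k: k^(1−α) = s / (n + g + δ).
k^0.5 = 0.29 / (0.032 + 0.018 + 0.058) = 0.29 / 0.108 = 2.6852
k* = 2.6852^(1/0.5) ≈ 7.2103

k* ≈ 7.21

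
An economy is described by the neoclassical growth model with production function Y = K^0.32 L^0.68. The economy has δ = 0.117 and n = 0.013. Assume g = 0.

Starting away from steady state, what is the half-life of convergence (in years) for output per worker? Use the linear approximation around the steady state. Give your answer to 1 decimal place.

half-life ≈ 7.8 years

Near the steady state the convergence rate is λ = (1 − α)(n + δ).
λ = (1 − 0.32) × 0.130 = 0.68 × 0.130 = 0.0884
Half-life = ln 2 / λ = 0.6931 / 0.0884 ≈ 7.84 years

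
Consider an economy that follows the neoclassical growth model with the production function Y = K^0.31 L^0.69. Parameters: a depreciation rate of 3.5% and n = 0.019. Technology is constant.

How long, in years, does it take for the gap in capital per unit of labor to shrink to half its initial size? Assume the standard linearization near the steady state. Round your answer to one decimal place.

t_½ ≈ 18.6 years

Near the steady state the convergence rate is λ = (1 − α)(n + δ).
λ = (1 − 0.31) × 0.054 = 0.69 × 0.054 = 0.03726
Half-life = ln 2 / λ = 0.6931 / 0.03726 ≈ 18.60 years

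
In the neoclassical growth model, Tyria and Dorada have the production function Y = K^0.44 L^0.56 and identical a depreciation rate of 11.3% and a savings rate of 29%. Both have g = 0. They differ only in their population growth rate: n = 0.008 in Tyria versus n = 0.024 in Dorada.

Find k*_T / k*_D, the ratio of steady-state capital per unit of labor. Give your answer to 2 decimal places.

k*_T / k*_D ≈ 1.25

Steady-state k* = [s/(n + δ)]^(1/(1−α)), so the ratio is [ (s_T/(n + δ)_T) / (s_D/(n + δ)_D) ]^1.7857.
s_T/(n + δ)_T = 0.29/0.121 = 2.3967; s_D/(n + δ)_D = 0.29/0.137 = 2.1168.
Ratio = (2.3967/2.1168)^1.7857 = 1.1322^1.7857 ≈ 1.2482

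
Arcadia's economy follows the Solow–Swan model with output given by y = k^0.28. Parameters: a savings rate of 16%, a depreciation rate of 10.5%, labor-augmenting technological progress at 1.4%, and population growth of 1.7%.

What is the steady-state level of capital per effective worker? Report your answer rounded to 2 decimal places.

At the steady state, Δk = 0, so s·k^α = (n + g + δ)·k.
Rearranging, k^(1−α) = s / (n + g + δ).
k^0.72 = 0.16 / (0.017 + 0.014 + 0.105) = 0.16 / 0.136 = 1.1765
k* = 1.1765^(1/0.72) ≈ 1.2533

k* = 1.25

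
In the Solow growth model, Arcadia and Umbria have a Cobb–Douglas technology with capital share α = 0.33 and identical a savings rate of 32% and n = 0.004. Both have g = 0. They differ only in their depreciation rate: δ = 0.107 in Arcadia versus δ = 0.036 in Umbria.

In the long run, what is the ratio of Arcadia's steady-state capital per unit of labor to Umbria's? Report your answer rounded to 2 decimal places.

Steady-state k* = [s/(n + δ)]^(1/(1−α)), so the ratio is [ (s_A/(n + δ)_A) / (s_U/(n + δ)_U) ]^1.4925.
s_A/(n + δ)_A = 0.32/0.111 = 2.8829; s_U/(n + δ)_U = 0.32/0.040 = 8.0000.
Ratio = (2.8829/8.0000)^1.4925 = 0.3604^1.4925 ≈ 0.2180

k*_A / k*_U ≈ 0.22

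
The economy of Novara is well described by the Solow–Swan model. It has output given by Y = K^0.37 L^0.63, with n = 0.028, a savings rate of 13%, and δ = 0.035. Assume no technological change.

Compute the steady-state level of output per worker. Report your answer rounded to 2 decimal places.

y* ≈ 1.53

Steady state requires s·f(k) = (n + δ)·k, i.e. s·k^α = (n + δ)·k.
Rearranging, k^(1−α) = s / (n + δ).
k^0.63 = 0.13 / (0.028 + 0.035) = 0.13 / 0.063 = 2.0635
k* = 2.0635^(1/0.63) ≈ 3.1577
y* = (k*)^α = 3.1577^0.37 ≈ 1.5303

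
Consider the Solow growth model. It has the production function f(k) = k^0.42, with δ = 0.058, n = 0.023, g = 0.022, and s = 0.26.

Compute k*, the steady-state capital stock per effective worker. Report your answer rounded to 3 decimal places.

In steady state, investment equals break-even investment: s·k^α = (n + g + δ)·k.
Rearranging, k^(1−α) = s / (n + g + δ).
k^0.58 = 0.26 / (0.023 + 0.022 + 0.058) = 0.26 / 0.103 = 2.5243
k* = 2.5243^(1/0.58) ≈ 4.9357

k* = 4.936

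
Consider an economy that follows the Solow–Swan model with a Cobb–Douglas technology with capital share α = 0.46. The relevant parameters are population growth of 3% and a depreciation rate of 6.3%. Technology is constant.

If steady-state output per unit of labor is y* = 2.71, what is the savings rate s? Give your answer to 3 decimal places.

s ≈ 0.300

In steady state, investment equals break-even investment: s·k^α = (n + δ)·k.
Since y* = [s/(n + δ)]^(α/(1−α)), we have s/(n + δ) = (y*)^((1−α)/α) = 2.71^1.1739 = 3.2230.
Therefore s = 3.2230 × (n + δ) = 3.2230 × 0.093 = 0.2997.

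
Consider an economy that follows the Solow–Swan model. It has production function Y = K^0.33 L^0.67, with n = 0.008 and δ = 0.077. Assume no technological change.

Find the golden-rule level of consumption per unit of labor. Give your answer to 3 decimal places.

At the golden rule, f'(k) = n + δ, so α·k^(α−1) = n + δ and k_gold = (α/(n + δ))^(1/(1−α)).
k_gold = (0.33/0.085)^(1/0.67) = 3.8824^1.4925 ≈ 7.5724
c_gold = f(k_gold) − (n + δ)·k_gold = 1.9505 − 0.085×7.5724 ≈ 1.3068

c_gold ≈ 1.307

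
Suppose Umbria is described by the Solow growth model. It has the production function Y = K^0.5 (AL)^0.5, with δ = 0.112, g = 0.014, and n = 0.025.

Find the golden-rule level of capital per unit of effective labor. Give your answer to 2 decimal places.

k_gold ≈ 10.96

The golden rule sets f'(k) = n + g + δ, i.e. α·k^(α−1) = n + g + δ.
So k^(1−α) = α / (n + g + δ) = 0.5 / 0.151 = 3.3113.
k_gold = 3.3113^(1/0.5) ≈ 10.9647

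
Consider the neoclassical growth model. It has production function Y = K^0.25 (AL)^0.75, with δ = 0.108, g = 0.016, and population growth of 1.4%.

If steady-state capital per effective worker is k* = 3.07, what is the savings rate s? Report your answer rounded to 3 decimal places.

In steady state, investment equals break-even investment: s·k^α = (n + g + δ)·k.
So s / (n + g + δ) = (k*)^(1−α) = 3.07^0.75 = 2.3193.
Therefore s = 2.3193 × (n + g + δ) = 2.3193 × 0.138 = 0.3201.

s ≈ 0.320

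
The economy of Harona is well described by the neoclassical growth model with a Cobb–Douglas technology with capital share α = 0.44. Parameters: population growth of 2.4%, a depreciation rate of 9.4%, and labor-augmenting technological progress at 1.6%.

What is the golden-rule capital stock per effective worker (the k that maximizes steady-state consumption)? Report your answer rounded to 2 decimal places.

k_gold ≈ 8.36

The golden rule sets f'(k) = n + g + δ, i.e. α·k^(α−1) = n + g + δ.
So k^(1−α) = α / (n + g + δ) = 0.44 / 0.134 = 3.2836.
k_gold = 3.2836^(1/0.56) ≈ 8.3571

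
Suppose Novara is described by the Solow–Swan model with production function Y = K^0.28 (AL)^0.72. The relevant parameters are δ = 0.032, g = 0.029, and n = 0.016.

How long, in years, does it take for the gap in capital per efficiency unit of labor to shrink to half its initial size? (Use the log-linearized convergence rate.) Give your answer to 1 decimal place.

Near the steady state the convergence rate is λ = (1 − α)(n + g + δ).
λ = (1 − 0.28) × 0.077 = 0.72 × 0.077 = 0.05544
Half-life = ln 2 / λ = 0.6931 / 0.05544 ≈ 12.50 years

about 12.5 years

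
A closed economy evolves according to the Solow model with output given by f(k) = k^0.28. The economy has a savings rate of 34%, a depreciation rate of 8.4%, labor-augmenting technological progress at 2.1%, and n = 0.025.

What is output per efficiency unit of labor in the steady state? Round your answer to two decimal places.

In steady state, investment equals break-even investment: s·k^α = (n + g + δ)·k.
Rearranging, k^(1−α) = s / (n + g + δ).
k^0.72 = 0.34 / (0.025 + 0.021 + 0.084) = 0.34 / 0.130 = 2.6154
k* = 2.6154^(1/0.72) ≈ 3.8011
y* = (k*)^α = 3.8011^0.28 ≈ 1.4534

y* ≈ 1.45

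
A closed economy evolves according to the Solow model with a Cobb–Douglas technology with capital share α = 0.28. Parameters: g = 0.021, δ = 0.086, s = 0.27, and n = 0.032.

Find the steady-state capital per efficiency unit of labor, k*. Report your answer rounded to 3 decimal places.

k* ≈ 2.515

At the steady state, Δk = 0, so s·k^α = (n + g + δ)·k.
Rearranging, k^(1−α) = s / (n + g + δ).
k^0.72 = 0.27 / (0.032 + 0.021 + 0.086) = 0.27 / 0.139 = 1.9424
k* = 1.9424^(1/0.72) ≈ 2.5146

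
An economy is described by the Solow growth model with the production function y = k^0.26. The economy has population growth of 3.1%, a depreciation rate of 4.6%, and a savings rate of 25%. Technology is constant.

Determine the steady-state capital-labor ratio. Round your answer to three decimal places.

Steady state requires s·f(k) = (n + δ)·k, i.e. s·k^α = (n + δ)·k.
Dividing both sides by k: k^(1−α) = s / (n + δ).
k^0.74 = 0.25 / (0.031 + 0.046) = 0.25 / 0.077 = 3.2468
k* = 3.2468^(1/0.74) ≈ 4.9108

k* = 4.911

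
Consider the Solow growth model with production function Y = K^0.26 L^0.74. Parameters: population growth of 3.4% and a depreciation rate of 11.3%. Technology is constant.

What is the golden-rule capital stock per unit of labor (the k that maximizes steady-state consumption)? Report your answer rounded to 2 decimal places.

The golden rule sets f'(k) = n + δ, i.e. α·k^(α−1) = n + δ.
So k^(1−α) = α / (n + δ) = 0.26 / 0.147 = 1.7687.
k_gold = 1.7687^(1/0.74) ≈ 2.1611

k_gold ≈ 2.16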